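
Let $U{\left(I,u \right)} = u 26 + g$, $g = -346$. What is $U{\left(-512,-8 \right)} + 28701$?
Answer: $28147$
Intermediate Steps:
$U{\left(I,u \right)} = -346 + 26 u$ ($U{\left(I,u \right)} = u 26 - 346 = 26 u - 346 = -346 + 26 u$)
$U{\left(-512,-8 \right)} + 28701 = \left(-346 + 26 \left(-8\right)\right) + 28701 = \left(-346 - 208\right) + 28701 = -554 + 28701 = 28147$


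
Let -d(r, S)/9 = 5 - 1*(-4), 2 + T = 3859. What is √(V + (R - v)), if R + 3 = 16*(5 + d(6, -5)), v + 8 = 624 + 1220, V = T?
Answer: √802 ≈ 28.320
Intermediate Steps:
T = 3857 (T = -2 + 3859 = 3857)
V = 3857
v = 1836 (v = -8 + (624 + 1220) = -8 + 1844 = 1836)
d(r, S) = -81 (d(r, S) = -9*(5 - 1*(-4)) = -9*(5 + 4) = -9*9 = -81)
R = -1219 (R = -3 + 16*(5 - 81) = -3 + 16*(-76) = -3 - 1216 = -1219)
√(V + (R - v)) = √(3857 + (-1219 - 1*1836)) = √(3857 + (-1219 - 1836)) = √(3857 - 3055) = √802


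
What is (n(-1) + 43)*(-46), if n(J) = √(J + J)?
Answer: -1978 - 46*I*√2 ≈ -1978.0 - 65.054*I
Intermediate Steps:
n(J) = √2*√J (n(J) = √(2*J) = √2*√J)
(n(-1) + 43)*(-46) = (√2*√(-1) + 43)*(-46) = (√2*I + 43)*(-46) = (I*√2 + 43)*(-46) = (43 + I*√2)*(-46) = -1978 - 46*I*√2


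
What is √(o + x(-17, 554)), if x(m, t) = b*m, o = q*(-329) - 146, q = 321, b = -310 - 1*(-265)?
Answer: I*√104990 ≈ 324.02*I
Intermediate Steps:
b = -45 (b = -310 + 265 = -45)
o = -105755 (o = 321*(-329) - 146 = -105609 - 146 = -105755)
x(m, t) = -45*m
√(o + x(-17, 554)) = √(-105755 - 45*(-17)) = √(-105755 + 765) = √(-104990) = I*√104990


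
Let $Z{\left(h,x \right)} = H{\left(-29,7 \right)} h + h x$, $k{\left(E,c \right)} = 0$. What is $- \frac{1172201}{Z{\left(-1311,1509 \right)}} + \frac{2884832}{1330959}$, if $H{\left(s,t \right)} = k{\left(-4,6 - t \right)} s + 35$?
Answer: $\frac{2466527415949}{898035304152} \approx 2.7466$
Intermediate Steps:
$H{\left(s,t \right)} = 35$ ($H{\left(s,t \right)} = 0 s + 35 = 0 + 35 = 35$)
$Z{\left(h,x \right)} = 35 h + h x$
$- \frac{1172201}{Z{\left(-1311,1509 \right)}} + \frac{2884832}{1330959} = - \frac{1172201}{\left(-1311\right) \left(35 + 1509\right)} + \frac{2884832}{1330959} = - \frac{1172201}{\left(-1311\right) 1544} + 2884832 \cdot \frac{1}{1330959} = - \frac{1172201}{-2024184} + \frac{2884832}{1330959} = \left(-1172201\right) \left(- \frac{1}{2024184}\right) + \frac{2884832}{1330959} = \frac{1172201}{2024184} + \frac{2884832}{1330959} = \frac{2466527415949}{898035304152}$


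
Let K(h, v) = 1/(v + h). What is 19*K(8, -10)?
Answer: -19/2 ≈ -9.5000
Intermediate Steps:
K(h, v) = 1/(h + v)
19*K(8, -10) = 19/(8 - 10) = 19/(-2) = 19*(-1/2) = -19/2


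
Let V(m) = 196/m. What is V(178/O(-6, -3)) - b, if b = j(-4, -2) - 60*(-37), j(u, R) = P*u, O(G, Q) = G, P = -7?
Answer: -200660/89 ≈ -2254.6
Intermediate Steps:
j(u, R) = -7*u
b = 2248 (b = -7*(-4) - 60*(-37) = 28 + 2220 = 2248)
V(178/O(-6, -3)) - b = 196/((178/(-6))) - 1*2248 = 196/((178*(-⅙))) - 2248 = 196/(-89/3) - 2248 = 196*(-3/89) - 2248 = -588/89 - 2248 = -200660/89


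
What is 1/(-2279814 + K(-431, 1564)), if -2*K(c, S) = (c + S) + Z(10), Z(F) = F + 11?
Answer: -1/2280391 ≈ -4.3852e-7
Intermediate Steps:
Z(F) = 11 + F
K(c, S) = -21/2 - S/2 - c/2 (K(c, S) = -((c + S) + (11 + 10))/2 = -((S + c) + 21)/2 = -(21 + S + c)/2 = -21/2 - S/2 - c/2)
1/(-2279814 + K(-431, 1564)) = 1/(-2279814 + (-21/2 - ½*1564 - ½*(-431))) = 1/(-2279814 + (-21/2 - 782 + 431/2)) = 1/(-2279814 - 577) = 1/(-2280391) = -1/2280391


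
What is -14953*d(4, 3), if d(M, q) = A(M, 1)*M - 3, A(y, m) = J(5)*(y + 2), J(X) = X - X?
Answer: 44859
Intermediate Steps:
J(X) = 0
A(y, m) = 0 (A(y, m) = 0*(y + 2) = 0*(2 + y) = 0)
d(M, q) = -3 (d(M, q) = 0*M - 3 = 0 - 3 = -3)
-14953*d(4, 3) = -14953*(-3) = 44859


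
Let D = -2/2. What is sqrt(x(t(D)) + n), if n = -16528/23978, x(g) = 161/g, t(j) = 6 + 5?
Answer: 5*sqrt(9702733667)/131879 ≈ 3.7346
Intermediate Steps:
D = -1 (D = -2*1/2 = -1)
t(j) = 11
n = -8264/11989 (n = -16528*1/23978 = -8264/11989 ≈ -0.68930)
sqrt(x(t(D)) + n) = sqrt(161/11 - 8264/11989) = sqrt(1839325/131879) = 5*sqrt(9702733667)/131879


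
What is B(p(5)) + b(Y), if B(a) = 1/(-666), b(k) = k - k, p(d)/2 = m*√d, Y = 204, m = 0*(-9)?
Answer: -1/666 ≈ -0.0015015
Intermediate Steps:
m = 0
p(d) = 0 (p(d) = 2*(0*√d) = 2*0 = 0)
b(k) = 0
B(a) = -1/666
B(p(5)) + b(Y) = -1/666 + 0 = -1/666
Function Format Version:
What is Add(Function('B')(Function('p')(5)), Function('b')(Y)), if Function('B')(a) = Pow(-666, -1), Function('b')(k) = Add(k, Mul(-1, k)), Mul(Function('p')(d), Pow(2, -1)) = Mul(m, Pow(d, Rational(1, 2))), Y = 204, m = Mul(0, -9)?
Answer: Rational(-1, 666) ≈ -0.0015015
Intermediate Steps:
m = 0
Function('p')(d) = 0 (Function('p')(d) = Mul(2, Mul(0, Pow(d, Rational(1, 2)))) = Mul(2, 0) = 0)
Function('b')(k) = 0
Function('B')(a) = Rational(-1, 666)
Add(Function('B')(Function('p')(5)), Function('b')(Y)) = Add(Rational(-1, 666), 0) = Rational(-1, 666)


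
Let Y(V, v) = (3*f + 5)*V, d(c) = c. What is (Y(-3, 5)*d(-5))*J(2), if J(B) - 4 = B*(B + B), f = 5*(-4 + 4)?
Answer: 900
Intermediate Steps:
f = 0 (f = 5*0 = 0)
J(B) = 4 + 2*B² (J(B) = 4 + B*(B + B) = 4 + B*(2*B) = 4 + 2*B²)
Y(V, v) = 5*V (Y(V, v) = (3*0 + 5)*V = (0 + 5)*V = 5*V)
(Y(-3, 5)*d(-5))*J(2) = ((5*(-3))*(-5))*(4 + 2*2²) = (-15*(-5))*(4 + 2*4) = 75*(4 + 8) = 75*12 = 900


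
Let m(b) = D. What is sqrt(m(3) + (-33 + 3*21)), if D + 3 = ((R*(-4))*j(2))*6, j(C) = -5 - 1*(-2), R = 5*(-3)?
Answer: 9*I*sqrt(13) ≈ 32.45*I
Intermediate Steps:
R = -15
j(C) = -3 (j(C) = -5 + 2 = -3)
D = -1083 (D = -3 + (-15*(-4)*(-3))*6 = -3 + (60*(-3))*6 = -3 - 180*6 = -3 - 1080 = -1083)
m(b) = -1083
sqrt(m(3) + (-33 + 3*21)) = sqrt(-1083 + (-33 + 3*21)) = sqrt(-1083 + (-33 + 63)) = sqrt(-1083 + 30) = sqrt(-1053) = 9*I*sqrt(13)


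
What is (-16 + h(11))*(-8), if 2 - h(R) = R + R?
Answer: 288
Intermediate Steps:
h(R) = 2 - 2*R (h(R) = 2 - (R + R) = 2 - 2*R)
(-16 + h(11))*(-8) = (-16 + (2 - 2*11))*(-8) = (-16 + (2 - 22))*(-8) = (-16 - 20)*(-8) = -36*(-8) = 288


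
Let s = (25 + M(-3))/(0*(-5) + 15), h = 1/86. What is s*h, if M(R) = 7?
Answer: 16/645 ≈ 0.024806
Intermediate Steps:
h = 1/86 ≈ 0.011628
s = 32/15 (s = (25 + 7)/(0*(-5) + 15) = 32/(0 + 15) = 32/15 ≈ 2.1333)
s*h = (32/15)*(1/86) = 16/645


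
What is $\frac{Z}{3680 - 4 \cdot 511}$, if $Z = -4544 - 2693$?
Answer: $- \frac{7237}{1636} \approx -4.4236$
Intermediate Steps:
$Z = -7237$
$\frac{Z}{3680 - 4 \cdot 511} = - \frac{7237}{3680 - 4 \cdot 511} = - \frac{7237}{3680 - 2044} = - \frac{7237}{1636}$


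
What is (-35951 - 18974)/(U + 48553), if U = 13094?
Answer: -54925/61647 ≈ -0.89096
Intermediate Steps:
(-35951 - 18974)/(U + 48553) = (-35951 - 18974)/(13094 + 48553) = -54925/61647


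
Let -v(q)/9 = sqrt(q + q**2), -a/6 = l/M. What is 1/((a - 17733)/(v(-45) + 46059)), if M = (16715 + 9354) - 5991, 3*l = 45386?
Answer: -462386301/178066973 + 542106*sqrt(55)/178066973 ≈ -2.5741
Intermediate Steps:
l = 45386/3 (l = (1/3)*45386 = 45386/3 ≈ 15129.)
M = 20078 (M = 26069 - 5991 = 20078)
a = -45386/10039 (a = -90772/20078 = -6*22693/30117 = -45386/10039 ≈ -4.5210)
v(q) = -9*sqrt(q + q**2)
1/((a - 17733)/(v(-45) + 46059)) = 1/((-45386/10039 - 17733)/(-9*6*sqrt(55) + 46059)) = 1/(-178066973/(10039*(-9*6*sqrt(55) + 46059))) = 1/(-178066973/(10039*(-54*sqrt(55) + 46059))) = 1/(-178066973/(10039*(46059 - 54*sqrt(55)))) = -462386301/178066973 + 542106*sqrt(55)/178066973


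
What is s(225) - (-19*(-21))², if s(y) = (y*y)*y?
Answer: 11231424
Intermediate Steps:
s(y) = y³ (s(y) = y²*y = y³)
s(225) - (-19*(-21))² = 225³ - (-19*(-21))² = 11390625 - 1*399² = 11390625 - 1*159201 = 11390625 - 159201 = 11231424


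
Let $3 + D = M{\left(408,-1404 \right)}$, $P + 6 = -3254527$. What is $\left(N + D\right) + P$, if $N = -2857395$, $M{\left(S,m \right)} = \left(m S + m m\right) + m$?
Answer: $-4714951$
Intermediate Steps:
$P = -3254533$ ($P = -6 - 3254527 = -3254533$)
$M{\left(S,m \right)} = m + m^{2} + S m$ ($M{\left(S,m \right)} = \left(S m + m^{2}\right) + m = \left(m^{2} + S m\right) + m = m + m^{2} + S m$)
$D = 1396977$ ($D = -3 - 1404 \left(1 + 408 - 1404\right) = -3 - -1396980 = -3 + 1396980 = 1396977$)
$\left(N + D\right) + P = \left(-2857395 + 1396977\right) - 3254533 = -1460418 - 3254533 = -4714951$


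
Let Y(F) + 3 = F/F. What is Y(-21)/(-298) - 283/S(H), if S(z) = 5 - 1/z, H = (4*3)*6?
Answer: -3035665/53491 ≈ -56.751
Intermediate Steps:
Y(F) = -2 (Y(F) = -3 + F/F = -3 + 1 = -2)
H = 72 (H = 12*6 = 72)
Y(-21)/(-298) - 283/S(H) = -2/(-298) - 283/(5 - 1/72) = -2*(-1/298) - 283/(5 - 1*1/72) = 1/149 - 283/(5 - 1/72) = 1/149 - 283/359/72 = 1/149 - 283*72/359 = 1/149 - 20376/359 = -3035665/53491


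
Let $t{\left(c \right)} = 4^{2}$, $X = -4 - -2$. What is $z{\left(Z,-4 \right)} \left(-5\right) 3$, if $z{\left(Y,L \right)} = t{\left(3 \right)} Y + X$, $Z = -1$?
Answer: $270$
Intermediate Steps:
$X = -2$ ($X = -4 + 2 = -2$)
$t{\left(c \right)} = 16$
$z{\left(Y,L \right)} = -2 + 16 Y$ ($z{\left(Y,L \right)} = 16 Y - 2 = -2 + 16 Y$)
$z{\left(Z,-4 \right)} \left(-5\right) 3 = \left(-2 + 16 \left(-1\right)\right) \left(-5\right) 3 = \left(-2 - 16\right) \left(-5\right) 3 = \left(-18\right) \left(-5\right) 3 = 90 \cdot 3 = 270$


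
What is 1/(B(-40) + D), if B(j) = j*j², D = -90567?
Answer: -1/154567 ≈ -6.4697e-6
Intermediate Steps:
B(j) = j³
1/(B(-40) + D) = 1/((-40)³ - 90567) = 1/(-64000 - 90567) = 1/(-154567) = -1/154567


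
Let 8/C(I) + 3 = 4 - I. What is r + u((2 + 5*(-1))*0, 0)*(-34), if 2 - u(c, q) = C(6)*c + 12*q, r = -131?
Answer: -199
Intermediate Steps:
C(I) = 8/(1 - I) (C(I) = 8/(-3 + (4 - I)) = 8/(1 - I))
u(c, q) = 2 - 12*q + 8*c/5 (u(c, q) = 2 - ((-8/(-1 + 6))*c + 12*q) = 2 - ((-8/5)*c + 12*q) = 2 - ((-8*1/5)*c + 12*q) = 2 - (-8*c/5 + 12*q) = 2 - (12*q - 8*c/5) = 2 + (-12*q + 8*c/5) = 2 - 12*q + 8*c/5)
r + u((2 + 5*(-1))*0, 0)*(-34) = -131 + (2 - 12*0 + 8*((2 + 5*(-1))*0)/5)*(-34) = -131 + (2 + 0 + 8*((2 - 5)*0)/5)*(-34) = -131 + (2 + 0 + 8*(-3*0)/5)*(-34) = -131 + (2 + 0 + (8/5)*0)*(-34) = -131 + (2 + 0 + 0)*(-34) = -131 + 2*(-34) = -131 - 68 = -199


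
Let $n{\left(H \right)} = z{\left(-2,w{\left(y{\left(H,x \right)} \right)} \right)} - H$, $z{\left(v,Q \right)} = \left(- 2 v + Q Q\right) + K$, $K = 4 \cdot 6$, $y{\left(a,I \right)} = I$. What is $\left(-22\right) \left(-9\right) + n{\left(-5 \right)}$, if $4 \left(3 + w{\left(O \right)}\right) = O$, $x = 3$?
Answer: $\frac{3777}{16} \approx 236.06$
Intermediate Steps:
$w{\left(O \right)} = -3 + \frac{O}{4}$
$K = 24$
$z{\left(v,Q \right)} = 24 + Q^{2} - 2 v$ ($z{\left(v,Q \right)} = \left(- 2 v + Q Q\right) + 24 = \left(- 2 v + Q^{2}\right) + 24 = \left(Q^{2} - 2 v\right) + 24 = 24 + Q^{2} - 2 v$)
$n{\left(H \right)} = \frac{529}{16} - H$ ($n{\left(H \right)} = \left(24 + \left(-3 + \frac{1}{4} \cdot 3\right)^{2} - -4\right) - H = \left(24 + \left(-3 + \frac{3}{4}\right)^{2} + 4\right) - H = \left(24 + \left(- \frac{9}{4}\right)^{2} + 4\right) - H = \left(24 + \frac{81}{16} + 4\right) - H = \frac{529}{16} - H$)
$\left(-22\right) \left(-9\right) + n{\left(-5 \right)} = \left(-22\right) \left(-9\right) + \left(\frac{529}{16} - -5\right) = 198 + \left(\frac{529}{16} + 5\right) = 198 + \frac{609}{16} = \frac{3777}{16}$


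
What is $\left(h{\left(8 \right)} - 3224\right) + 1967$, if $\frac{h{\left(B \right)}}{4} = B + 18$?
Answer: $-1153$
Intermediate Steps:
$h{\left(B \right)} = 72 + 4 B$ ($h{\left(B \right)} = 4 \left(B + 18\right) = 4 \left(18 + B\right) = 72 + 4 B$)
$\left(h{\left(8 \right)} - 3224\right) + 1967 = \left(\left(72 + 4 \cdot 8\right) - 3224\right) + 1967 = \left(\left(72 + 32\right) - 3224\right) + 1967 = \left(104 - 3224\right) + 1967 = -3120 + 1967 = -1153$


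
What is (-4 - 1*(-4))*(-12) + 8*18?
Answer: 144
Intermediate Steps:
(-4 - 1*(-4))*(-12) + 8*18 = (-4 + 4)*(-12) + 144 = 0*(-12) + 144 = 0 + 144 = 144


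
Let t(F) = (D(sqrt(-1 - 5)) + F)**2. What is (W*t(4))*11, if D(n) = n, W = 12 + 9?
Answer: 2310 + 1848*I*sqrt(6) ≈ 2310.0 + 4526.7*I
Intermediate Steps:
W = 21
t(F) = (F + I*sqrt(6))**2 (t(F) = (sqrt(-1 - 5) + F)**2 = (sqrt(-6) + F)**2 = (I*sqrt(6) + F)**2 = (F + I*sqrt(6))**2)
(W*t(4))*11 = (21*(4 + I*sqrt(6))**2)*11 = 231*(4 + I*sqrt(6))**2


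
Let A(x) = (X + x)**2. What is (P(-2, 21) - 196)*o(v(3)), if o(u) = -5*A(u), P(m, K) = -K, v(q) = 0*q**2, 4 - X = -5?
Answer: 87885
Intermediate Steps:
X = 9 (X = 4 - 1*(-5) = 4 + 5 = 9)
A(x) = (9 + x)**2
v(q) = 0
o(u) = -5*(9 + u)**2
(P(-2, 21) - 196)*o(v(3)) = (-1*21 - 196)*(-5*(9 + 0)**2) = (-21 - 196)*(-5*9**2) = -(-1085)*81 = -217*(-405) = 87885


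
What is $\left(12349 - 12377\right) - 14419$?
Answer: $-14447$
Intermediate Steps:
$\left(12349 - 12377\right) - 14419 = -28 - 14419 = -14447$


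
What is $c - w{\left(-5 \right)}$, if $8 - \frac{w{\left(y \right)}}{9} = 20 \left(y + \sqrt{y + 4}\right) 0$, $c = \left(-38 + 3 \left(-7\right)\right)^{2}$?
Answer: $3409$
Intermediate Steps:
$c = 3481$ ($c = \left(-38 - 21\right)^{2} = \left(-59\right)^{2} = 3481$)
$w{\left(y \right)} = 72$ ($w{\left(y \right)} = 72 - 9 \cdot 20 \left(y + \sqrt{y + 4}\right) 0 = 72 - 9 \cdot 20 \left(y + \sqrt{4 + y}\right) 0 = 72 - 9 \cdot 20 \cdot 0 = 72 - 0 = 72 + 0 = 72$)
$c - w{\left(-5 \right)} = 3481 - 72 = 3409$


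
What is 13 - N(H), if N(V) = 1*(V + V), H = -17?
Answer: 47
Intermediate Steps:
N(V) = 2*V (N(V) = 1*(2*V) = 2*V)
13 - N(H) = 13 - 2*(-17) = 13 - 1*(-34) = 13 + 34 = 47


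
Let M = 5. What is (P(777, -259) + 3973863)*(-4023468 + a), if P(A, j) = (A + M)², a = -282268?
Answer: -19743465879832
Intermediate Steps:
P(A, j) = (5 + A)² (P(A, j) = (A + 5)² = (5 + A)²)
(P(777, -259) + 3973863)*(-4023468 + a) = ((5 + 777)² + 3973863)*(-4023468 - 282268) = (782² + 3973863)*(-4305736) = (611524 + 3973863)*(-4305736) = 4585387*(-4305736) = -19743465879832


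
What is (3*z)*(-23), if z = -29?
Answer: 2001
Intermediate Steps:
(3*z)*(-23) = (3*(-29))*(-23) = -87*(-23) = 2001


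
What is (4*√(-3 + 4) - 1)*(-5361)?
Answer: -16083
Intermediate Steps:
(4*√(-3 + 4) - 1)*(-5361) = (4*√1 - 1)*(-5361) = (4*1 - 1)*(-5361) = (4 - 1)*(-5361) = 3*(-5361) = -16083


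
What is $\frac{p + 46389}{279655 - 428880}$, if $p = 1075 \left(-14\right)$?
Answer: $- \frac{31339}{149225} \approx -0.21001$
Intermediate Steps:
$p = -15050$
$\frac{p + 46389}{279655 - 428880} = \frac{-15050 + 46389}{279655 - 428880} = \frac{31339}{-149225} = 31339 \left(- \frac{1}{149225}\right) = - \frac{31339}{149225}$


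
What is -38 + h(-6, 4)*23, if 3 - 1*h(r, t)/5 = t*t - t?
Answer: -1073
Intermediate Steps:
h(r, t) = 15 - 5*t² + 5*t (h(r, t) = 15 - 5*(t*t - t) = 15 - 5*(t² - t) = 15 + (-5*t² + 5*t) = 15 - 5*t² + 5*t)
-38 + h(-6, 4)*23 = -38 + (15 - 5*4² + 5*4)*23 = -38 + (15 - 5*16 + 20)*23 = -38 + (15 - 80 + 20)*23 = -38 - 45*23 = -38 - 1035 = -1073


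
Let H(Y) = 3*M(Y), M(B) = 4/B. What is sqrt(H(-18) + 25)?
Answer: sqrt(219)/3 ≈ 4.9329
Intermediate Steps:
H(Y) = 12/Y (H(Y) = 3*(4/Y) = 12/Y)
sqrt(H(-18) + 25) = sqrt(12/(-18) + 25) = sqrt(12*(-1/18) + 25) = sqrt(-2/3 + 25) = sqrt(73/3) = sqrt(219)/3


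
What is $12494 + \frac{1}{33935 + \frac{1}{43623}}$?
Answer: $\frac{18495449289587}{1480346506} \approx 12494.0$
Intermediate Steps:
$12494 + \frac{1}{33935 + \frac{1}{43623}} = 12494 + \frac{1}{\frac{1480346506}{43623}} = 12494 + \frac{43623}{1480346506} = \frac{18495449289587}{1480346506}$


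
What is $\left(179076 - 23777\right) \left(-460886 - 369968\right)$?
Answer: $-129030795346$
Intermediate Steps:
$\left(179076 - 23777\right) \left(-460886 - 369968\right) = \left(179076 + \left(-76416 + 52639\right)\right) \left(-830854\right) = \left(179076 - 23777\right) \left(-830854\right) = 155299 \left(-830854\right) = -129030795346$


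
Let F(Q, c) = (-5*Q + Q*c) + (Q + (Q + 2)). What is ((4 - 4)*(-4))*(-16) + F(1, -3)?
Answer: -4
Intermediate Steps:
F(Q, c) = 2 - 3*Q + Q*c (F(Q, c) = (-5*Q + Q*c) + (Q + (2 + Q)) = (-5*Q + Q*c) + (2 + 2*Q) = 2 - 3*Q + Q*c)
((4 - 4)*(-4))*(-16) + F(1, -3) = ((4 - 4)*(-4))*(-16) + (2 - 3*1 + 1*(-3)) = (0*(-4))*(-16) + (2 - 3 - 3) = 0*(-16) - 4 = 0 - 4 = -4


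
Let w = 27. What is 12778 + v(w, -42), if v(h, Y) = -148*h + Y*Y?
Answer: 10546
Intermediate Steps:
v(h, Y) = Y² - 148*h (v(h, Y) = -148*h + Y² = Y² - 148*h)
12778 + v(w, -42) = 12778 + ((-42)² - 148*27) = 12778 + (1764 - 3996) = 12778 - 2232 = 10546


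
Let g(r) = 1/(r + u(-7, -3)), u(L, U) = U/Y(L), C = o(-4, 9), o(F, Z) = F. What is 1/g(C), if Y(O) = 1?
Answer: -7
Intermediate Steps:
C = -4
u(L, U) = U (u(L, U) = U/1 = U*1 = U)
g(r) = 1/(-3 + r) (g(r) = 1/(r - 3) = 1/(-3 + r))
1/g(C) = 1/(1/(-3 - 4)) = 1/(1/(-7)) = 1/(-1/7) = -7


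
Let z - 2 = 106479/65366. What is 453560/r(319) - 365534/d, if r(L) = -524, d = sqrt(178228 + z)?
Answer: -113390/131 - 2558738*sqrt(15541485071106)/11650288659 ≈ -1731.4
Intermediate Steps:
z = 237211/65366 (z = 2 + 106479/65366 = 237211/65366 ≈ 3.6290)
d = sqrt(15541485071106)/9338 (d = sqrt(178228 + 237211/65366) = sqrt(11650288659/65366) = sqrt(15541485071106)/9338 ≈ 422.17)
453560/r(319) - 365534/d = 453560/(-524) - 365534*7*sqrt(15541485071106)/11650288659 = 453560*(-1/524) - 2558738*sqrt(15541485071106)/11650288659 = -113390/131 - 2558738*sqrt(15541485071106)/11650288659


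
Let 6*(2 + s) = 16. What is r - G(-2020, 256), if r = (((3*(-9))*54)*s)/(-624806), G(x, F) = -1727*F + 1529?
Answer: 137639451435/312403 ≈ 4.4058e+5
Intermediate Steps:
s = ⅔ (s = -2 + (⅙)*16 = -2 + 8/3 = ⅔ ≈ 0.66667)
G(x, F) = 1529 - 1727*F
r = 486/312403 (r = (((3*(-9))*54)*(⅔))/(-624806) = (-27*54*(⅔))*(-1/624806) = -1458*⅔*(-1/624806) = -972*(-1/624806) = 486/312403 ≈ 0.0015557)
r - G(-2020, 256) = 486/312403 - (1529 - 1727*256) = 486/312403 - (1529 - 442112) = 486/312403 - 1*(-440583) = 486/312403 + 440583 = 137639451435/312403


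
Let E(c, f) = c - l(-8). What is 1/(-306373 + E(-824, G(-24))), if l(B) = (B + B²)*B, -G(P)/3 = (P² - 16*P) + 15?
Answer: -1/306749 ≈ -3.2600e-6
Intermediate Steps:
G(P) = -45 - 3*P² + 48*P (G(P) = -3*((P² - 16*P) + 15) = -3*(15 + P² - 16*P) = -45 - 3*P² + 48*P)
l(B) = B*(B + B²)
E(c, f) = 448 + c (E(c, f) = c - (-8)²*(1 - 8) = c - 64*(-7) = c - 1*(-448) = c + 448 = 448 + c)
1/(-306373 + E(-824, G(-24))) = 1/(-306373 + (448 - 824)) = 1/(-306373 - 376) = 1/(-306749) = -1/306749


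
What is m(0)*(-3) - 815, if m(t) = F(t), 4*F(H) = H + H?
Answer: -815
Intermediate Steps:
F(H) = H/2 (F(H) = (H + H)/4 = (2*H)/4 = H/2)
m(t) = t/2
m(0)*(-3) - 815 = ((½)*0)*(-3) - 815 = 0*(-3) - 815 = 0 - 815 = -815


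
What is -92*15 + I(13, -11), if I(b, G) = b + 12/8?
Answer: -2731/2 ≈ -1365.5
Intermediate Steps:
I(b, G) = 3/2 + b (I(b, G) = b + 12*(1/8) = b + 3/2 = 3/2 + b)
-92*15 + I(13, -11) = -92*15 + (3/2 + 13) = -1380 + 29/2 = -2731/2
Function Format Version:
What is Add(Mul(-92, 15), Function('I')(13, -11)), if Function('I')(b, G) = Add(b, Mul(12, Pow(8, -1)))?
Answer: Rational(-2731, 2) ≈ -1365.5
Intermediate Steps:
Function('I')(b, G) = Add(Rational(3, 2), b) (Function('I')(b, G) = Add(b, Mul(12, Rational(1, 8))) = Add(b, Rational(3, 2)) = Add(Rational(3, 2), b))
Add(Mul(-92, 15), Function('I')(13, -11)) = Add(Mul(-92, 15), Add(Rational(3, 2), 13)) = Add(-1380, Rational(29, 2)) = Rational(-2731, 2)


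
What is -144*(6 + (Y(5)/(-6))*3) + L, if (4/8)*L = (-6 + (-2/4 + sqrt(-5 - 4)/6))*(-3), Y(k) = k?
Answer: -465 - 3*I ≈ -465.0 - 3.0*I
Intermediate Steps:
L = 39 - 3*I (L = 2*((-6 + (-2/4 + sqrt(-5 - 4)/6))*(-3)) = 2*((-6 + (-2*1/4 + sqrt(-9)*(1/6)))*(-3)) = 2*((-6 + (-1/2 + (3*I)*(1/6)))*(-3)) = 2*((-6 + (-1/2 + I/2))*(-3)) = 2*((-13/2 + I/2)*(-3)) = 2*(39/2 - 3*I/2) = 39 - 3*I ≈ 39.0 - 3.0*I)
-144*(6 + (Y(5)/(-6))*3) + L = -144*(6 + (5/(-6))*3) + (39 - 3*I) = -144*(6 + (5*(-1/6))*3) + (39 - 3*I) = -144*(6 - 5/6*3) + (39 - 3*I) = -144*(6 - 5/2) + (39 - 3*I) = -144*7/2 + (39 - 3*I) = -504 + (39 - 3*I) = -465 - 3*I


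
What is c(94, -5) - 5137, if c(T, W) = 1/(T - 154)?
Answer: -308221/60 ≈ -5137.0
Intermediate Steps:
c(T, W) = 1/(-154 + T)
c(94, -5) - 5137 = 1/(-154 + 94) - 5137 = 1/(-60) - 5137 = -1/60 - 5137 = -308221/60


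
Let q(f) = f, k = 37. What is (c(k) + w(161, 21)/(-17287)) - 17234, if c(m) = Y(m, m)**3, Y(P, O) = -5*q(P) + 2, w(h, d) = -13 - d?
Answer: -106241078893/17287 ≈ -6.1457e+6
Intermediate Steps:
Y(P, O) = 2 - 5*P (Y(P, O) = -5*P + 2 = 2 - 5*P)
c(m) = (2 - 5*m)**3
(c(k) + w(161, 21)/(-17287)) - 17234 = (-(-2 + 5*37)**3 + (-13 - 1*21)/(-17287)) - 17234 = (-(-2 + 185)**3 + (-13 - 21)*(-1/17287)) - 17234 = (-1*183**3 - 34*(-1/17287)) - 17234 = (-1*6128487 + 34/17287) - 17234 = (-6128487 + 34/17287) - 17234 = -105943154735/17287 - 17234 = -106241078893/17287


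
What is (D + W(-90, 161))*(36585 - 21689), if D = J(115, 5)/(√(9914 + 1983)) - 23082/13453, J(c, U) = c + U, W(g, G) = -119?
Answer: -24190940144/13453 + 1787520*√11897/11897 ≈ -1.7818e+6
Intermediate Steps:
J(c, U) = U + c
D = -23082/13453 + 120*√11897/11897 (D = (5 + 115)/(√(9914 + 1983)) - 23082/13453 = 120/(√11897) - 23082*1/13453 = 120*(√11897/11897) - 23082/13453 = 120*√11897/11897 - 23082/13453 = -23082/13453 + 120*√11897/11897 ≈ -0.61557)
(D + W(-90, 161))*(36585 - 21689) = ((-23082/13453 + 120*√11897/11897) - 119)*(36585 - 21689) = (-1623989/13453 + 120*√11897/11897)*14896 = -24190940144/13453 + 1787520*√11897/11897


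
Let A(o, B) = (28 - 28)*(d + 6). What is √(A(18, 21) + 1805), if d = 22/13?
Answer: 19*√5 ≈ 42.485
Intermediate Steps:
d = 22/13 (d = 22*(1/13) = 22/13 ≈ 1.6923)
A(o, B) = 0 (A(o, B) = (28 - 28)*(22/13 + 6) = 0*(100/13) = 0)
√(A(18, 21) + 1805) = √(0 + 1805) = √1805 = 19*√5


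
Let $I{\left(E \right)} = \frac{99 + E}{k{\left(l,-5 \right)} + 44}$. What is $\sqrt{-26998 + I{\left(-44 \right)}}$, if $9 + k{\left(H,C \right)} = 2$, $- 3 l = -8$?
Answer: $\frac{i \sqrt{36958227}}{37} \approx 164.31 i$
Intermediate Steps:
$l = \frac{8}{3}$ ($l = \left(- \frac{1}{3}\right) \left(-8\right) = \frac{8}{3} \approx 2.6667$)
$k{\left(H,C \right)} = -7$ ($k{\left(H,C \right)} = -9 + 2 = -7$)
$I{\left(E \right)} = \frac{99}{37} + \frac{E}{37}$ ($I{\left(E \right)} = \frac{99 + E}{-7 + 44} = \frac{99 + E}{37} = \left(99 + E\right) \frac{1}{37} = \frac{99}{37} + \frac{E}{37}$)
$\sqrt{-26998 + I{\left(-44 \right)}} = \sqrt{-26998 + \left(\frac{99}{37} + \frac{1}{37} \left(-44\right)\right)} = \sqrt{-26998 + \left(\frac{99}{37} - \frac{44}{37}\right)} = \sqrt{-26998 + \frac{55}{37}} = \sqrt{- \frac{998871}{37}} = \frac{i \sqrt{36958227}}{37}$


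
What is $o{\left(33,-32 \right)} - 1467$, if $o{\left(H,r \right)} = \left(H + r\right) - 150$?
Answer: $-1616$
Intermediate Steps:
$o{\left(H,r \right)} = -150 + H + r$
$o{\left(33,-32 \right)} - 1467 = \left(-150 + 33 - 32\right) - 1467 = -149 - 1467 = -1616$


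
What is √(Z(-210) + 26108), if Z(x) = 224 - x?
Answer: √26542 ≈ 162.92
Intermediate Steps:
√(Z(-210) + 26108) = √((224 - 1*(-210)) + 26108) = √((224 + 210) + 26108) = √(434 + 26108) = √26542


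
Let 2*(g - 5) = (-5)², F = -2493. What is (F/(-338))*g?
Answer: 87255/676 ≈ 129.08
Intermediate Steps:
g = 35/2 (g = 5 + (½)*(-5)² = 5 + (½)*25 = 5 + 25/2 = 35/2 ≈ 17.500)
(F/(-338))*g = -2493/(-338)*(35/2) = -2493*(-1/338)*(35/2) = (2493/338)*(35/2) = 87255/676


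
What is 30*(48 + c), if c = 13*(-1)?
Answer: 1050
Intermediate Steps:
c = -13
30*(48 + c) = 30*(48 - 13) = 30*35 = 1050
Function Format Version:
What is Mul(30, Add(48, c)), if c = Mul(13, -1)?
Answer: 1050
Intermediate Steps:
c = -13
Mul(30, Add(48, c)) = Mul(30, Add(48, -13)) = Mul(30, 35) = 1050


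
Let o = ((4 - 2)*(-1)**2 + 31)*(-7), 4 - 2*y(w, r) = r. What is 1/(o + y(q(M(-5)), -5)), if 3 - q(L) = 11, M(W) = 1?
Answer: -2/453 ≈ -0.0044150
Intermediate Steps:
q(L) = -8 (q(L) = 3 - 1*11 = 3 - 11 = -8)
y(w, r) = 2 - r/2
o = -231 (o = (2*1 + 31)*(-7) = (2 + 31)*(-7) = 33*(-7) = -231)
1/(o + y(q(M(-5)), -5)) = 1/(-231 + (2 - 1/2*(-5))) = 1/(-231 + (2 + 5/2)) = 1/(-231 + 9/2) = 1/(-453/2) = -2/453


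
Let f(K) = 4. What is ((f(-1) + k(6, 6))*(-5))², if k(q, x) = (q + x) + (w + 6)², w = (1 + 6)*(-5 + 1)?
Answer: 6250000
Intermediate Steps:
w = -28 (w = 7*(-4) = -28)
k(q, x) = 484 + q + x (k(q, x) = (q + x) + (-28 + 6)² = (q + x) + (-22)² = (q + x) + 484 = 484 + q + x)
((f(-1) + k(6, 6))*(-5))² = ((4 + (484 + 6 + 6))*(-5))² = ((4 + 496)*(-5))² = (500*(-5))² = (-2500)² = 6250000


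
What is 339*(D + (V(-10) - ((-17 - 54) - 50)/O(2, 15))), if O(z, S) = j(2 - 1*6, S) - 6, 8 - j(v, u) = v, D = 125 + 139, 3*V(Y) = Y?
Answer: 190405/2 ≈ 95203.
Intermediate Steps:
V(Y) = Y/3
D = 264
j(v, u) = 8 - v
O(z, S) = 6 (O(z, S) = (8 - (2 - 1*6)) - 6 = (8 - (2 - 6)) - 6 = (8 - 1*(-4)) - 6 = (8 + 4) - 6 = 12 - 6 = 6)
339*(D + (V(-10) - ((-17 - 54) - 50)/O(2, 15))) = 339*(264 + ((⅓)*(-10) - ((-17 - 54) - 50)/6)) = 339*(264 + (-10/3 - (-71 - 50)/6)) = 339*(264 + (-10/3 - (-121)/6)) = 339*(264 + (-10/3 - 1*(-121/6))) = 339*(264 + (-10/3 + 121/6)) = 339*(264 + 101/6) = 339*(1685/6) = 190405/2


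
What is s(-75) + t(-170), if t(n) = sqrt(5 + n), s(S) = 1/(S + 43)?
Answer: -1/32 + I*sqrt(165) ≈ -0.03125 + 12.845*I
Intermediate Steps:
s(S) = 1/(43 + S)
s(-75) + t(-170) = 1/(43 - 75) + sqrt(5 - 170) = 1/(-32) + sqrt(-165) = -1/32 + I*sqrt(165)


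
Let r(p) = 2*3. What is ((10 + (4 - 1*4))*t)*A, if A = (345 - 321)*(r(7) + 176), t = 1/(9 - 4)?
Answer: 8736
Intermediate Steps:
t = 1/5 ≈ 0.20000
r(p) = 6
A = 4368 (A = (345 - 321)*(6 + 176) = 24*182 = 4368)
((10 + (4 - 1*4))*t)*A = ((10 + (4 - 1*4))*(1/5))*4368 = ((10 + (4 - 4))*(1/5))*4368 = ((10 + 0)*(1/5))*4368 = (10*(1/5))*4368 = 2*4368 = 8736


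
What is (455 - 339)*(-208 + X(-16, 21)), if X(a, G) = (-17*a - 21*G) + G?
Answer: -41296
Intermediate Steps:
X(a, G) = -20*G - 17*a (X(a, G) = (-21*G - 17*a) + G = -20*G - 17*a)
(455 - 339)*(-208 + X(-16, 21)) = (455 - 339)*(-208 + (-20*21 - 17*(-16))) = 116*(-208 + (-420 + 272)) = 116*(-208 - 148) = 116*(-356) = -41296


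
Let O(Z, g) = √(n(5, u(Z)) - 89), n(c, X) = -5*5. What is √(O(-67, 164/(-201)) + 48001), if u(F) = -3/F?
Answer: √(48001 + I*√114) ≈ 219.09 + 0.024*I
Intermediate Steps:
n(c, X) = -25
O(Z, g) = I*√114 (O(Z, g) = √(-25 - 89) = √(-114) = I*√114)
√(O(-67, 164/(-201)) + 48001) = √(I*√114 + 48001) = √(48001 + I*√114)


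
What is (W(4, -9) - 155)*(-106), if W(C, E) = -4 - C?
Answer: 17278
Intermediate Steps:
(W(4, -9) - 155)*(-106) = ((-4 - 1*4) - 155)*(-106) = ((-4 - 4) - 155)*(-106) = (-8 - 155)*(-106) = -163*(-106) = 17278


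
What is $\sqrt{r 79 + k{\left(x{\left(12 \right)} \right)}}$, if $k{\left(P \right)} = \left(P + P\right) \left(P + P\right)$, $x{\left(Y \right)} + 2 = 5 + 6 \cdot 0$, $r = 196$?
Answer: $4 \sqrt{970} \approx 124.58$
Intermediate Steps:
$x{\left(Y \right)} = 3$ ($x{\left(Y \right)} = -2 + \left(5 + 6 \cdot 0\right) = -2 + \left(5 + 0\right) = -2 + 5 = 3$)
$k{\left(P \right)} = 4 P^{2}$ ($k{\left(P \right)} = 2 P 2 P = 4 P^{2}$)
$\sqrt{r 79 + k{\left(x{\left(12 \right)} \right)}} = \sqrt{196 \cdot 79 + 4 \cdot 3^{2}} = \sqrt{15484 + 4 \cdot 9} = \sqrt{15484 + 36} = \sqrt{15520} = 4 \sqrt{970}$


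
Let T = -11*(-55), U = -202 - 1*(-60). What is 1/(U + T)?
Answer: 1/463 ≈ 0.0021598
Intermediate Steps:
U = -142 (U = -202 + 60 = -142)
T = 605
1/(U + T) = 1/(-142 + 605) = 1/463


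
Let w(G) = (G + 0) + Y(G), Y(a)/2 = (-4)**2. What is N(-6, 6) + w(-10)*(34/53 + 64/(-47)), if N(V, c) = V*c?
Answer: -129144/2491 ≈ -51.844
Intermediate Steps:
Y(a) = 32 (Y(a) = 2*(-4)**2 = 2*16 = 32)
w(G) = 32 + G (w(G) = (G + 0) + 32 = G + 32 = 32 + G)
N(-6, 6) + w(-10)*(34/53 + 64/(-47)) = -6*6 + (32 - 10)*(34/53 + 64/(-47)) = -36 + 22*(34*(1/53) + 64*(-1/47)) = -36 + 22*(34/53 - 64/47) = -36 + 22*(-1794/2491) = -36 - 39468/2491 = -129144/2491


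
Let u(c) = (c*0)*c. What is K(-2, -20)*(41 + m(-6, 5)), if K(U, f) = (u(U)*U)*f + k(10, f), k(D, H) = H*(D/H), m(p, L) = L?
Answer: 460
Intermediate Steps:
u(c) = 0 (u(c) = 0*c = 0)
k(D, H) = D
K(U, f) = 10 (K(U, f) = (0*U)*f + 10 = 0*f + 10 = 0 + 10 = 10)
K(-2, -20)*(41 + m(-6, 5)) = 10*(41 + 5) = 10*46 = 460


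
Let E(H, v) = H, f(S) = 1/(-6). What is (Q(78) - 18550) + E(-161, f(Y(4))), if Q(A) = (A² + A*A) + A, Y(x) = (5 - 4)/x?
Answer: -6465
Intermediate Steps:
Y(x) = 1/x
Q(A) = A + 2*A² (Q(A) = (A² + A²) + A = 2*A² + A = A + 2*A²)
f(S) = -⅙
(Q(78) - 18550) + E(-161, f(Y(4))) = (78*(1 + 2*78) - 18550) - 161 = (78*(1 + 156) - 18550) - 161 = (78*157 - 18550) - 161 = (12246 - 18550) - 161 = -6304 - 161 = -6465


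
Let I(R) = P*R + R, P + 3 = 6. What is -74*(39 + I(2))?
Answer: -3478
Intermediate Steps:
P = 3 (P = -3 + 6 = 3)
I(R) = 4*R (I(R) = 3*R + R = 4*R)
-74*(39 + I(2)) = -74*(39 + 4*2) = -74*(39 + 8) = -74*47 = -3478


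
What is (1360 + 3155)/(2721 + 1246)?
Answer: 4515/3967 ≈ 1.1381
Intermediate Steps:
(1360 + 3155)/(2721 + 1246) = 4515/3967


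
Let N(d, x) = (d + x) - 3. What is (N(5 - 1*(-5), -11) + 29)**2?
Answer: 625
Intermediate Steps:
N(d, x) = -3 + d + x
(N(5 - 1*(-5), -11) + 29)**2 = ((-3 + (5 - 1*(-5)) - 11) + 29)**2 = ((-3 + (5 + 5) - 11) + 29)**2 = ((-3 + 10 - 11) + 29)**2 = (-4 + 29)**2 = 25**2 = 625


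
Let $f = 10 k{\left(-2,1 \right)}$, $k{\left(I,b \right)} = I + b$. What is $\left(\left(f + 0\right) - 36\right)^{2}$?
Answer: $2116$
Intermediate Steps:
$f = -10$ ($f = 10 \left(-2 + 1\right) = 10 \left(-1\right) = -10$)
$\left(\left(f + 0\right) - 36\right)^{2} = \left(\left(-10 + 0\right) - 36\right)^{2} = \left(-10 - 36\right)^{2} = \left(-46\right)^{2} = 2116$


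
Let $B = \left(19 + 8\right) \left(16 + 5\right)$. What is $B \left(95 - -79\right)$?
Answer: $98658$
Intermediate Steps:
$B = 567$ ($B = 27 \cdot 21 = 567$)
$B \left(95 - -79\right) = 567 \left(95 - -79\right) = 567 \left(95 + 79\right) = 567 \cdot 174 = 98658$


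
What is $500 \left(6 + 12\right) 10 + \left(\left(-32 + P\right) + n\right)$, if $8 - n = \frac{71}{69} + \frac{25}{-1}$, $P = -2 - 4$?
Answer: $\frac{6209584}{69} \approx 89994.0$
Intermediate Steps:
$P = -6$ ($P = -2 - 4 = -6$)
$n = \frac{2206}{69}$ ($n = 8 - \left(\frac{71}{69} + \frac{25}{-1}\right) = 8 - \left(71 \cdot \frac{1}{69} + 25 \left(-1\right)\right) = 8 - \left(\frac{71}{69} - 25\right) = 8 - - \frac{1654}{69} = 8 + \frac{1654}{69} = \frac{2206}{69} \approx 31.971$)
$500 \left(6 + 12\right) 10 + \left(\left(-32 + P\right) + n\right) = 500 \left(6 + 12\right) 10 + \left(\left(-32 - 6\right) + \frac{2206}{69}\right) = 500 \cdot 18 \cdot 10 + \left(-38 + \frac{2206}{69}\right) = 500 \cdot 180 - \frac{416}{69} = 90000 - \frac{416}{69} = \frac{6209584}{69}$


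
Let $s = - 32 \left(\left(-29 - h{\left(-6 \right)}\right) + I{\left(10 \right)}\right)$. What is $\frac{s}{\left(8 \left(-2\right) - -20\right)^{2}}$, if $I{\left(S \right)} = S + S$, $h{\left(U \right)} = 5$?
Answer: $28$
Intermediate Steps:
$I{\left(S \right)} = 2 S$
$s = 448$ ($s = - 32 \left(\left(-29 - 5\right) + 2 \cdot 10\right) = - 32 \left(\left(-29 - 5\right) + 20\right) = - 32 \left(-34 + 20\right) = \left(-32\right) \left(-14\right) = 448$)
$\frac{s}{\left(8 \left(-2\right) - -20\right)^{2}} = \frac{448}{\left(8 \left(-2\right) - -20\right)^{2}} = \frac{448}{\left(-16 + 20\right)^{2}} = \frac{448}{4^{2}} = \frac{448}{16} = 448 \cdot \frac{1}{16} = 28$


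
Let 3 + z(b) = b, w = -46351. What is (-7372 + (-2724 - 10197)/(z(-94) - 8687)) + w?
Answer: -157296637/2928 ≈ -53722.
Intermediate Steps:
z(b) = -3 + b
(-7372 + (-2724 - 10197)/(z(-94) - 8687)) + w = (-7372 + (-2724 - 10197)/((-3 - 94) - 8687)) - 46351 = (-7372 - 12921/(-97 - 8687)) - 46351 = (-7372 - 12921/(-8784)) - 46351 = (-7372 - 12921*(-1/8784)) - 46351 = (-7372 + 4307/2928) - 46351 = -21580909/2928 - 46351 = -157296637/2928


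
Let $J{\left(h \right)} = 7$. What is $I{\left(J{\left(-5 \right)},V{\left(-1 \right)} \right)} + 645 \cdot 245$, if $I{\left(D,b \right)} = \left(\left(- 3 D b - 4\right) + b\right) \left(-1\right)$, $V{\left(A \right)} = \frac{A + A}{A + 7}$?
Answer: $\frac{474067}{3} \approx 1.5802 \cdot 10^{5}$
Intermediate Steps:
$V{\left(A \right)} = \frac{2 A}{7 + A}$
$I{\left(D,b \right)} = 4 - b + 3 D b$ ($I{\left(D,b \right)} = \left(\left(- 3 D b - 4\right) + b\right) \left(-1\right) = \left(\left(-4 - 3 D b\right) + b\right) \left(-1\right) = \left(-4 + b - 3 D b\right) \left(-1\right) = 4 - b + 3 D b$)
$I{\left(J{\left(-5 \right)},V{\left(-1 \right)} \right)} + 645 \cdot 245 = \left(4 - 2 \left(-1\right) \frac{1}{7 - 1} + 3 \cdot 7 \cdot 2 \left(-1\right) \frac{1}{7 - 1}\right) + 645 \cdot 245 = \left(4 - 2 \left(-1\right) \frac{1}{6} + 3 \cdot 7 \cdot 2 \left(-1\right) \frac{1}{6}\right) + 158025 = \left(4 - - \frac{1}{3} + 3 \cdot 7 \left(- \frac{1}{3}\right)\right) + 158025 = \left(4 + \frac{1}{3} - 7\right) + 158025 = - \frac{8}{3} + 158025 = \frac{474067}{3}$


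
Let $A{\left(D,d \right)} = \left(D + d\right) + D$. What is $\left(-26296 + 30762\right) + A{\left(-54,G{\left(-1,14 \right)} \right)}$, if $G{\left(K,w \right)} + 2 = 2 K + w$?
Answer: $4368$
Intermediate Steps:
$G{\left(K,w \right)} = -2 + w + 2 K$ ($G{\left(K,w \right)} = -2 + \left(2 K + w\right) = -2 + \left(w + 2 K\right) = -2 + w + 2 K$)
$A{\left(D,d \right)} = d + 2 D$
$\left(-26296 + 30762\right) + A{\left(-54,G{\left(-1,14 \right)} \right)} = \left(-26296 + 30762\right) + \left(\left(-2 + 14 + 2 \left(-1\right)\right) + 2 \left(-54\right)\right) = 4466 - 98 = 4368$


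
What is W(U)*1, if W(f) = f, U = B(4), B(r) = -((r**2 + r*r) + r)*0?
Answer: 0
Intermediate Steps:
B(r) = 0 (B(r) = -((r**2 + r**2) + r)*0 = -(2*r**2 + r)*0 = -(r + 2*r**2)*0 = (-r - 2*r**2)*0 = 0)
U = 0
W(U)*1 = 0*1 = 0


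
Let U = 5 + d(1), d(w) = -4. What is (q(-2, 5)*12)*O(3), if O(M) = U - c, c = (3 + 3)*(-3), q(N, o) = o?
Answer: 1140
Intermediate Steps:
c = -18 (c = 6*(-3) = -18)
U = 1 (U = 5 - 4 = 1)
O(M) = 19 (O(M) = 1 - 1*(-18) = 1 + 18 = 19)
(q(-2, 5)*12)*O(3) = (5*12)*19 = 60*19 = 1140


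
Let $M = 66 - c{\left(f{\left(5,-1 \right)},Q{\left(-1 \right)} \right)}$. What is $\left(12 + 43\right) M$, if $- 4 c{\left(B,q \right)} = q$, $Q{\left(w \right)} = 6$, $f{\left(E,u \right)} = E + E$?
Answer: $\frac{7425}{2} \approx 3712.5$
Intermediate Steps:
$f{\left(E,u \right)} = 2 E$
$c{\left(B,q \right)} = - \frac{q}{4}$
$M = \frac{135}{2}$ ($M = 66 - \left(- \frac{1}{4}\right) 6 = 66 - - \frac{3}{2} = 66 + \frac{3}{2} = \frac{135}{2} \approx 67.5$)
$\left(12 + 43\right) M = \left(12 + 43\right) \frac{135}{2} = 55 \cdot \frac{135}{2} = \frac{7425}{2}$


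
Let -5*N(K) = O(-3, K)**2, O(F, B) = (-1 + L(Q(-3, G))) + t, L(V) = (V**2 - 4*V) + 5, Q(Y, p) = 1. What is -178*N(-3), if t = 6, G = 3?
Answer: 8722/5 ≈ 1744.4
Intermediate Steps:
L(V) = 5 + V**2 - 4*V
O(F, B) = 7 (O(F, B) = (-1 + (5 + 1**2 - 4*1)) + 6 = (-1 + (5 + 1 - 4)) + 6 = (-1 + 2) + 6 = 1 + 6 = 7)
N(K) = -49/5 (N(K) = -1/5*7**2 = -1/5*49 = -49/5)
-178*N(-3) = -178*(-49/5) = 8722/5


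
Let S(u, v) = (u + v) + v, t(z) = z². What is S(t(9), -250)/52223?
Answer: -419/52223 ≈ -0.0080233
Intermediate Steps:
S(u, v) = u + 2*v
S(t(9), -250)/52223 = (9² + 2*(-250))/52223 = (81 - 500)*(1/52223) = -419*1/52223 = -419/52223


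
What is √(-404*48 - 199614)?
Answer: 69*I*√46 ≈ 467.98*I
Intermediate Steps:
√(-404*48 - 199614) = √(-19392 - 199614) = √(-219006) = 69*I*√46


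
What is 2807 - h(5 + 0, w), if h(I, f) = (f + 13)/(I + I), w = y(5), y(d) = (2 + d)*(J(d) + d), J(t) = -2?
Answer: 14018/5 ≈ 2803.6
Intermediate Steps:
y(d) = (-2 + d)*(2 + d) (y(d) = (2 + d)*(-2 + d) = (-2 + d)*(2 + d))
w = 21 (w = -4 + 5² = -4 + 25 = 21)
h(I, f) = (13 + f)/(2*I) (h(I, f) = (13 + f)/((2*I)) = (13 + f)*(1/(2*I)) = (13 + f)/(2*I))
2807 - h(5 + 0, w) = 2807 - (13 + 21)/(2*(5 + 0)) = 2807 - 34/(2*5) = 2807 - 1*17/5 = 2807 - 17/5 = 14018/5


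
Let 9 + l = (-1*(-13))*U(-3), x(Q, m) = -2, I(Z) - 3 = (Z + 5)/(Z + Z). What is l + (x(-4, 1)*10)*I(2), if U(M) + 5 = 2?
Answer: -143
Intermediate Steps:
I(Z) = 3 + (5 + Z)/(2*Z) (I(Z) = 3 + (Z + 5)/(Z + Z) = 3 + (5 + Z)/((2*Z)) = 3 + (5 + Z)*(1/(2*Z)) = 3 + (5 + Z)/(2*Z))
U(M) = -3 (U(M) = -5 + 2 = -3)
l = -48 (l = -9 - 1*(-13)*(-3) = -9 + 13*(-3) = -9 - 39 = -48)
l + (x(-4, 1)*10)*I(2) = -48 + (-2*10)*((1/2)*(5 + 7*2)/2) = -48 - 10*(5 + 14)/2 = -48 - 10*19/2 = -48 - 20*19/4 = -48 - 95 = -143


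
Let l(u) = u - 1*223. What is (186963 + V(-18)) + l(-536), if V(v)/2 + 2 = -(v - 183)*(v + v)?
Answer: 171728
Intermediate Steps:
l(u) = -223 + u (l(u) = u - 223 = -223 + u)
V(v) = -4 - 4*v*(-183 + v) (V(v) = -4 + 2*(-(v - 183)*(v + v)) = -4 + 2*(-(-183 + v)*2*v) = -4 + 2*(-2*v*(-183 + v)) = -4 - 4*v*(-183 + v))
(186963 + V(-18)) + l(-536) = (186963 + (-4 - 4*(-18)² + 732*(-18))) + (-223 - 536) = (186963 + (-4 - 4*324 - 13176)) - 759 = (186963 + (-4 - 1296 - 13176)) - 759 = (186963 - 14476) - 759 = 172487 - 759 = 171728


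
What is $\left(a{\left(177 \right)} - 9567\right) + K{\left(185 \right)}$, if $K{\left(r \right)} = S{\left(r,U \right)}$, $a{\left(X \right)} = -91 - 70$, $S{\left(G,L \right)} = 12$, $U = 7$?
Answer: $-9716$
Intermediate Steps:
$a{\left(X \right)} = -161$ ($a{\left(X \right)} = -91 - 70 = -161$)
$K{\left(r \right)} = 12$
$\left(a{\left(177 \right)} - 9567\right) + K{\left(185 \right)} = \left(-161 - 9567\right) + 12 = -9728 + 12 = -9716$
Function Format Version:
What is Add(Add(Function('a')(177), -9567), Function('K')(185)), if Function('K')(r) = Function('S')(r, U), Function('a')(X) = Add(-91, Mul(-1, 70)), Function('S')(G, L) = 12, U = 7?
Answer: -9716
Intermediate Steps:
Function('a')(X) = -161 (Function('a')(X) = Add(-91, -70) = -161)
Function('K')(r) = 12
Add(Add(Function('a')(177), -9567), Function('K')(185)) = Add(Add(-161, -9567), 12) = Add(-9728, 12) = -9716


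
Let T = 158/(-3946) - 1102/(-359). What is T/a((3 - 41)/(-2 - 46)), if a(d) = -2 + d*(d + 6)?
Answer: 247205952/275531423 ≈ 0.89720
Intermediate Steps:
T = 2145885/708307 (T = 158*(-1/3946) - 1102*(-1/359) = -79/1973 + 1102/359 = 2145885/708307 ≈ 3.0296)
a(d) = -2 + d*(6 + d)
T/a((3 - 41)/(-2 - 46)) = 2145885/(708307*(-2 + ((3 - 41)/(-2 - 46))**2 + 6*((3 - 41)/(-2 - 46)))) = 2145885/(708307*(-2 + (-38/(-48))**2 + 6*(-38/(-48)))) = 2145885/(708307*(-2 + (-38*(-1/48))**2 + 6*(-38*(-1/48)))) = 2145885/(708307*(-2 + (19/24)**2 + 6*(19/24))) = 2145885/(708307*(-2 + 361/576 + 19/4)) = 2145885/(708307*(1945/576)) = (2145885/708307)*(576/1945) = 247205952/275531423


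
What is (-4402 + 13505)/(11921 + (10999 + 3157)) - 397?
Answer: -10343466/26077 ≈ -396.65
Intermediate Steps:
(-4402 + 13505)/(11921 + (10999 + 3157)) - 397 = 9103/(11921 + 14156) - 397 = 9103/26077 - 397 = -10343466/26077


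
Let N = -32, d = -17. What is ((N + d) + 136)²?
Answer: 7569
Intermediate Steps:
((N + d) + 136)² = ((-32 - 17) + 136)² = (-49 + 136)² = 87² = 7569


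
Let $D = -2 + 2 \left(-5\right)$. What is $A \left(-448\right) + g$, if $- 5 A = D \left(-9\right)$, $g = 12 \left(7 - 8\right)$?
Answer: $\frac{48324}{5} \approx 9664.8$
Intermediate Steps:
$D = -12$ ($D = -2 - 10 = -12$)
$g = -12$ ($g = 12 \left(-1\right) = -12$)
$A = - \frac{108}{5}$ ($A = - \frac{\left(-12\right) \left(-9\right)}{5} = \left(- \frac{1}{5}\right) 108 = - \frac{108}{5} \approx -21.6$)
$A \left(-448\right) + g = \left(- \frac{108}{5}\right) \left(-448\right) - 12 = \frac{48384}{5} - 12 = \frac{48324}{5}$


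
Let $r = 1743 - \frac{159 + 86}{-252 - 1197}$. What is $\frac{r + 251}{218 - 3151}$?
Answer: $- \frac{412793}{607131} \approx -0.67991$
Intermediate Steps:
$r = \frac{360836}{207}$ ($r = 1743 - \frac{245}{-1449} = 1743 - 245 \left(- \frac{1}{1449}\right) = 1743 - - \frac{35}{207} = 1743 + \frac{35}{207} = \frac{360836}{207} \approx 1743.2$)
$\frac{r + 251}{218 - 3151} = \frac{\frac{360836}{207} + 251}{218 - 3151} = \frac{412793}{207 \left(-2933\right)} = \frac{412793}{207} \left(- \frac{1}{2933}\right) = - \frac{412793}{607131}$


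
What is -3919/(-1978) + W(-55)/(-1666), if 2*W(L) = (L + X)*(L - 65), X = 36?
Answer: 2137067/1647674 ≈ 1.2970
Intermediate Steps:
W(L) = (-65 + L)*(36 + L)/2 (W(L) = ((L + 36)*(L - 65))/2 = ((36 + L)*(-65 + L))/2 = ((-65 + L)*(36 + L))/2 = (-65 + L)*(36 + L)/2)
-3919/(-1978) + W(-55)/(-1666) = -3919/(-1978) + (-1170 + (½)*(-55)² - 29/2*(-55))/(-1666) = -3919*(-1/1978) + (-1170 + (½)*3025 + 1595/2)*(-1/1666) = 3919/1978 + (-1170 + 3025/2 + 1595/2)*(-1/1666) = 3919/1978 + 1140*(-1/1666) = 3919/1978 - 570/833 = 2137067/1647674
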